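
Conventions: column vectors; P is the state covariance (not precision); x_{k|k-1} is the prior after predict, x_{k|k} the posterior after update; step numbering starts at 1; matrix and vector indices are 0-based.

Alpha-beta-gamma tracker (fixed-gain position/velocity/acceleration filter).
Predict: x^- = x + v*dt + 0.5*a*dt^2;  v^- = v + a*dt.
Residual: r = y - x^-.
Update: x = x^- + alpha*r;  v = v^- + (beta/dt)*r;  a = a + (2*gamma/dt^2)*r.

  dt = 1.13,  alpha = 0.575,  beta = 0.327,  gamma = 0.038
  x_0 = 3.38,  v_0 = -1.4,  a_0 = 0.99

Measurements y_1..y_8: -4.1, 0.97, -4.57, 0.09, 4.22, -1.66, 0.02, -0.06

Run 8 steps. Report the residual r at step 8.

step 1: x_pred=2.4301  r=-6.5301  x^+=-1.3247  v^+=-2.1710  a^+=0.6013
step 2: x_pred=-3.3940  r=4.3640  x^+=-0.8847  v^+=-0.2286  a^+=0.8611
step 3: x_pred=-0.5933  r=-3.9767  x^+=-2.8799  v^+=-0.4064  a^+=0.6244
step 4: x_pred=-2.9405  r=3.0305  x^+=-1.1979  v^+=1.1761  a^+=0.8048
step 5: x_pred=0.6449  r=3.5751  x^+=2.7006  v^+=3.1201  a^+=1.0175
step 6: x_pred=6.8759  r=-8.5359  x^+=1.9678  v^+=1.7998  a^+=0.5095
step 7: x_pred=4.3268  r=-4.3068  x^+=1.8504  v^+=1.1292  a^+=0.2532
step 8: x_pred=3.2880  r=-3.3480  x^+=1.3629  v^+=0.4464  a^+=0.0539

resid = -3.3480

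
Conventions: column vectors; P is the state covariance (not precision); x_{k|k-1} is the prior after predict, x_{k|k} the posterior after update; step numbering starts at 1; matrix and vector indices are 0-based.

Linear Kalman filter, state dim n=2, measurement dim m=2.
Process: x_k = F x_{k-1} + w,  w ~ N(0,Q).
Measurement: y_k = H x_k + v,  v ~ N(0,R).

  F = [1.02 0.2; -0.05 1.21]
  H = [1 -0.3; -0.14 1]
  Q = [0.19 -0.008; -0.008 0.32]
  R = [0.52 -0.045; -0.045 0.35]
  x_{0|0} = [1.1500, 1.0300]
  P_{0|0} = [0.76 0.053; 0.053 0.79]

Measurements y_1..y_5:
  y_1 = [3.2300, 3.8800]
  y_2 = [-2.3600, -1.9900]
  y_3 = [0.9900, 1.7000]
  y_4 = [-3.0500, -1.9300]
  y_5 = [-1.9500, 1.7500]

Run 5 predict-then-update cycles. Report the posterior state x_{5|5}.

x_post = [-1.4145, 0.6611]

step 1: x^-=[1.3790, 1.1888]  P^-=[1.0339 0.2093; 0.2093 1.4721]  S=[1.5608 -0.4133; -0.4133 1.7838]  K=[0.6731 0.1921; 0.0696 0.8250]  nu=[2.2076, 2.8843]  x^+=[3.4191, 3.7219]  P^+=[0.3679 0.0885; 0.0885 0.2980]
step 2: x^-=[4.2318, 4.3325]  P^-=[0.6208 0.1536; 0.1536 0.7465]  S=[1.1158 -0.1958; -0.1958 1.0657]  K=[0.5436 0.1625; 0.0582 0.6910]  nu=[-5.2920, -5.7301]  x^+=[0.4243, 0.0647]  P^+=[0.2976 0.0741; 0.0741 0.2496]
step 3: x^-=[0.4457, 0.0571]  P^-=[0.5398 0.1279; 0.1279 0.6772]  S=[1.0440 -0.1905; -0.1905 1.0020]  K=[0.5074 0.1487; 0.0497 0.6675]  nu=[0.5614, 1.7053]  x^+=[0.9841, 1.2232]  P^+=[0.2776 0.0681; 0.0681 0.2409]
step 4: x^-=[1.2484, 1.4309]  P^-=[0.5162 0.1195; 0.1195 0.6652]  S=[1.0244 -0.1923; -0.1923 0.9918]  K=[0.4959 0.1438; 0.0463 0.6627]  nu=[-3.8692, -3.1861]  x^+=[-1.1284, -0.8597]  P^+=[0.2712 0.0660; 0.0660 0.2391]
step 5: x^-=[-1.3229, -0.9838]  P^-=[0.5086 0.1168; 0.1168 0.6628]  S=[1.0182 -0.1933; -0.1933 0.9901]  K=[0.4921 0.1421; 0.0451 0.6617]  nu=[-0.9223, 2.5486]  x^+=[-1.4145, 0.6611]  P^+=[0.2691 0.0653; 0.0653 0.2387]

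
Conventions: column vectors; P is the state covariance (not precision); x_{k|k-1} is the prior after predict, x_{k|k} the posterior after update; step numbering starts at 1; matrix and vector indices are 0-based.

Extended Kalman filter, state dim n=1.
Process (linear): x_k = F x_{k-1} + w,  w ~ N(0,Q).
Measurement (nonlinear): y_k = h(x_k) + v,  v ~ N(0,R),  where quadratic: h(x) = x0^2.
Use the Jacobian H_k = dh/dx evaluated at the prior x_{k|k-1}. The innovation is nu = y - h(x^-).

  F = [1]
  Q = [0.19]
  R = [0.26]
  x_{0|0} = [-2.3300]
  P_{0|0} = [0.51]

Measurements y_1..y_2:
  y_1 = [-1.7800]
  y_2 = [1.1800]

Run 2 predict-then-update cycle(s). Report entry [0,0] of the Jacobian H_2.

step 1: x^-=[-2.3300]  P^-=[0.7000]  H_jac=[-4.6600]  S=[15.4609]  K=[-0.2110]  nu=[-7.2089]  x^+=[-0.8090]  P^+=[0.0118]
step 2: x^-=[-0.8090]  P^-=[0.2018]  H_jac=[-1.6181]  S=[0.7883]  K=[-0.4142]  nu=[0.5255]  x^+=[-1.0267]  P^+=[0.0666]

H_jac[0,0] = -1.6181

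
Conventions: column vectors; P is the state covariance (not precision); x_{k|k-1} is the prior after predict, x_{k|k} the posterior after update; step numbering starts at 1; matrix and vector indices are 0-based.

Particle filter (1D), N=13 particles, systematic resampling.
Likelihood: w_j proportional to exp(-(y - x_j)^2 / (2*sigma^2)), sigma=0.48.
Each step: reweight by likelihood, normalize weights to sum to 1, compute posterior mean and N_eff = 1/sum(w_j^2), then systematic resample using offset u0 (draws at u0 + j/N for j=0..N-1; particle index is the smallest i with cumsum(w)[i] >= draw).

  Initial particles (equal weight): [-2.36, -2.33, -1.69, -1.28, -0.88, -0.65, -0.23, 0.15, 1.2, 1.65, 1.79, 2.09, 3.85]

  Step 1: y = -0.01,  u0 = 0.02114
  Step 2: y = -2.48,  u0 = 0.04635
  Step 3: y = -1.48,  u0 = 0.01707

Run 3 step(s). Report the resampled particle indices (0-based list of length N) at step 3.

step 1: w=[0.0000, 0.0000, 0.0009, 0.0119, 0.0765, 0.1626, 0.3561, 0.3741, 0.0165, 0.0010, 0.0003, 0.0000, 0.0000]  mean=-0.1934  Neff=3.3392  idx=[4, 5, 5, 5, 6, 6, 6, 6, 7, 7, 7, 7, 7]
step 2: w=[0.6413, 0.1157, 0.1157, 0.1157, 0.0028, 0.0028, 0.0028, 0.0028, 0.0001, 0.0001, 0.0001, 0.0001, 0.0001]  mean=-0.7926  Neff=2.2151  idx=[0, 0, 0, 0, 0, 0, 0, 0, 1, 1, 2, 3, 3]
step 3: w=[0.0957, 0.0957, 0.0957, 0.0957, 0.0957, 0.0957, 0.0957, 0.0957, 0.0469, 0.0469, 0.0469, 0.0469, 0.0469]  mean=-0.8261  Neff=11.8682  idx=[0, 0, 1, 2, 3, 4, 5, 5, 6, 7, 8, 10, 11]

resampled_idx = [0, 0, 1, 2, 3, 4, 5, 5, 6, 7, 8, 10, 11]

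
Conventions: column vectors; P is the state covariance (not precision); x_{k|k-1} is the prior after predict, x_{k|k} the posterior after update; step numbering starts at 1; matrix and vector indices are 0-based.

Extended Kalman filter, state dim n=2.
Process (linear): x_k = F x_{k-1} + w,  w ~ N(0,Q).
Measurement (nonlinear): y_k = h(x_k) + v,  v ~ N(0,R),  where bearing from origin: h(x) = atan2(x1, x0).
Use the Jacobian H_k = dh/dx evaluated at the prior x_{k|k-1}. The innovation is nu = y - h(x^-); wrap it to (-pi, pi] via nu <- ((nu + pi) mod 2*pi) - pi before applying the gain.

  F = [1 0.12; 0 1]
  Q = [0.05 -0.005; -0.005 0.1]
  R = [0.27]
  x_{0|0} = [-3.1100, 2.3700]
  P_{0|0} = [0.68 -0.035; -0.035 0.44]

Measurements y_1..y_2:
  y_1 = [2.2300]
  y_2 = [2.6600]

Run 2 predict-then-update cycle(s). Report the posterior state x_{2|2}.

x_post = [-2.5862, 2.3295]

step 1: x^-=[-2.8256, 2.3700]  P^-=[0.7279 0.0128; 0.0128 0.5400]  H_jac=[-0.1743 -0.2078]  S=[0.3163]  K=[-0.4094; -0.3617]  nu=[-0.2137]  x^+=[-2.7381, 2.4473]  P^+=[0.6749 -0.0340; -0.0340 0.4986]
step 2: x^-=[-2.4445, 2.4473]  P^-=[0.7239 0.0208; 0.0208 0.5986]  H_jac=[-0.2045 -0.2043]  S=[0.3270]  K=[-0.4658; -0.3870]  nu=[0.3044]  x^+=[-2.5862, 2.3295]  P^+=[0.6530 -0.0382; -0.0382 0.5496]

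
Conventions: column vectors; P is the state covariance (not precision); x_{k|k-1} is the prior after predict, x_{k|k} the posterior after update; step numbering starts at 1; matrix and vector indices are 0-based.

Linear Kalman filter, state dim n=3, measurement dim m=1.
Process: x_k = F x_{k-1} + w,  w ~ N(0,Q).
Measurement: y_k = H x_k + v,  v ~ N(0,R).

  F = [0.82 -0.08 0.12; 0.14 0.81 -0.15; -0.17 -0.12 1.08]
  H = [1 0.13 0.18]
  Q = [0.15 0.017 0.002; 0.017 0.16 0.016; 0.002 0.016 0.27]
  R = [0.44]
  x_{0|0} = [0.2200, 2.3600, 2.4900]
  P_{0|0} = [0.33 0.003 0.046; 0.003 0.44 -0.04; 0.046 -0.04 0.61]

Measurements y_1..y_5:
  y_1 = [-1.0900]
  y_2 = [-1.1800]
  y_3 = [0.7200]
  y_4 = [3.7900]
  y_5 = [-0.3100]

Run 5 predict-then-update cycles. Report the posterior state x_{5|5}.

x_post = [0.6115, -0.4390, 2.6409]

step 1: x^-=[0.2904, 1.5689, 2.3686]  P^-=[0.3929 0.0081 0.0829; 0.0081 0.4773 -0.1615; 0.0829 -0.1615 0.9910]  S=[0.8975]  K=[0.4556; 0.0458; 0.2677]  nu=[-2.0107]  x^+=[-0.6257, 1.4769, 1.8304]  P^+=[0.2066 -0.0106 -0.0266; -0.0106 0.4755 -0.1725; -0.0266 -0.1725 0.9267]
step 2: x^-=[-0.4116, 0.8341, 1.9059]  P^-=[0.3048 -0.0297 0.0931; -0.0297 0.5375 -0.3423; 0.0931 -0.3423 1.4177]  S=[0.8096]  K=[0.3924; -0.0265; 0.3753]  nu=[-1.2199]  x^+=[-0.8903, 0.8664, 1.4481]  P^+=[0.1801 -0.0213 -0.0261; -0.0213 0.5369 -0.3343; -0.0261 -0.3343 1.3037]
step 3: x^-=[-0.6256, 0.3600, 1.6113]  P^-=[0.2974 -0.0682 0.1639; -0.0682 0.6226 -0.5514; 0.1639 -0.5514 1.8989]  S=[0.8249]  K=[0.3855; -0.1049; 0.5262]  nu=[1.0087]  x^+=[-0.2367, 0.2541, 2.1421]  P^+=[0.1748 -0.0349 -0.0034; -0.0349 0.6135 -0.5059; -0.0034 -0.5059 1.6705]
step 4: x^-=[0.0427, -0.1486, 2.3232]  P^-=[0.3091 -0.1104 0.2510; -0.1104 0.7187 -0.7653; 0.2510 -0.7653 2.3634]  S=[0.8637]  K=[0.3936; -0.1791; 0.6680]  nu=[3.3485]  x^+=[1.3606, -0.7484, 4.5600]  P^+=[0.1753 -0.0495 0.0239; -0.0495 0.6910 -0.6619; 0.0239 -0.6619 1.9780]
step 5: x^-=[1.7228, -1.0997, 4.7833]  P^-=[0.3247 -0.1504 0.3322; -0.1504 0.8099 -0.9549; 0.3322 -0.9549 2.7529]  S=[0.9034]  K=[0.4040; -0.2402; 0.7788]  nu=[-2.7508]  x^+=[0.6115, -0.4390, 2.6409]  P^+=[0.1773 -0.0627 0.0480; -0.0627 0.7578 -0.7859; 0.0480 -0.7859 2.2050]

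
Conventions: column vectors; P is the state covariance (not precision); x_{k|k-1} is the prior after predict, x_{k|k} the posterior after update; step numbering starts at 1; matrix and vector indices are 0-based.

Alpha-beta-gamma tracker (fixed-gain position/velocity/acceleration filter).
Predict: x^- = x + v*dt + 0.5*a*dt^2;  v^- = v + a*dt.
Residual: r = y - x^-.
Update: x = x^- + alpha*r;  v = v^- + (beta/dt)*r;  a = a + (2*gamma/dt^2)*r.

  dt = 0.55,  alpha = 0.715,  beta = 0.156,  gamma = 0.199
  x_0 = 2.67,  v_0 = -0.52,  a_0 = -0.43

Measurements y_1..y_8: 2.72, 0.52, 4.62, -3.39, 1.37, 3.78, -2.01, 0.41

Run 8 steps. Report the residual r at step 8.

resid = 0.2361

step 1: x_pred=2.3190  r=0.4010  x^+=2.6057  v^+=-0.6428  a^+=0.0976
step 2: x_pred=2.2670  r=-1.7470  x^+=1.0179  v^+=-1.0845  a^+=-2.2008
step 3: x_pred=0.0885  r=4.5315  x^+=3.3285  v^+=-1.0097  a^+=3.7613
step 4: x_pred=3.3421  r=-6.7321  x^+=-1.4714  v^+=-0.8505  a^+=-5.0961
step 5: x_pred=-2.7099  r=4.0799  x^+=0.2072  v^+=-2.4961  a^+=0.2718
step 6: x_pred=-1.1245  r=4.9045  x^+=2.3822  v^+=-0.9555  a^+=6.7247
step 7: x_pred=2.8738  r=-4.8838  x^+=-0.6181  v^+=1.3578  a^+=0.2991
step 8: x_pred=0.1739  r=0.2361  x^+=0.3427  v^+=1.5893  a^+=0.6097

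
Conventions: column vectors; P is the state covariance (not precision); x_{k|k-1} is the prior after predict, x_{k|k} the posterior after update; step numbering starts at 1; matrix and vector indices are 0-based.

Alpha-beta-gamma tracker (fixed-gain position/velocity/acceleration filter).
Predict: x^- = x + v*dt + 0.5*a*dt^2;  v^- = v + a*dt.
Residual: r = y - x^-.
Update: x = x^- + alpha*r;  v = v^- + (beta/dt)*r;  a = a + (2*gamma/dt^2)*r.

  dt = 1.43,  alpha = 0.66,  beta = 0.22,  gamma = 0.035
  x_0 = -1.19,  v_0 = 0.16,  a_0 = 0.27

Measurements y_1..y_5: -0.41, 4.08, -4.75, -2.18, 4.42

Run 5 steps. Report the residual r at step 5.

step 1: x_pred=-0.6851  r=0.2751  x^+=-0.5035  v^+=0.5884  a^+=0.2794
step 2: x_pred=0.6236  r=3.4564  x^+=2.9048  v^+=1.5198  a^+=0.3977
step 3: x_pred=5.4847  r=-10.2347  x^+=-1.2702  v^+=0.5139  a^+=0.0474
step 4: x_pred=-0.4868  r=-1.6932  x^+=-1.6043  v^+=0.3212  a^+=-0.0106
step 5: x_pred=-1.1558  r=5.5758  x^+=2.5242  v^+=1.1639  a^+=0.1803

resid = 5.5758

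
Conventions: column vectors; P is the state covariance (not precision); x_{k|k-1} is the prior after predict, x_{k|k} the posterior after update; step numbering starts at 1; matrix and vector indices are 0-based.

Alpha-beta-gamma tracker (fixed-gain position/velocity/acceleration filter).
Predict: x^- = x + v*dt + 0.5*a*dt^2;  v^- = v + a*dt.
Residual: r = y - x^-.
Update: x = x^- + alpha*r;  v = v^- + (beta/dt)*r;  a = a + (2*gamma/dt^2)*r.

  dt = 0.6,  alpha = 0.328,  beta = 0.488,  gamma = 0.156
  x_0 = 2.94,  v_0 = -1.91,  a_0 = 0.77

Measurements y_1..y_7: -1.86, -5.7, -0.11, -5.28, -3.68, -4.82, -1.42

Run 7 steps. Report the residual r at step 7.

resid = -4.4622

step 1: x_pred=1.9326  r=-3.7926  x^+=0.6886  v^+=-4.5326  a^+=-2.5169
step 2: x_pred=-2.4840  r=-3.2160  x^+=-3.5389  v^+=-8.6585  a^+=-5.3041
step 3: x_pred=-9.6887  r=9.5787  x^+=-6.5469  v^+=-4.0503  a^+=2.9974
step 4: x_pred=-8.4375  r=3.1575  x^+=-7.4018  v^+=0.3163  a^+=5.7339
step 5: x_pred=-6.1800  r=2.5000  x^+=-5.3600  v^+=5.7899  a^+=7.9006
step 6: x_pred=-0.4639  r=-4.3561  x^+=-1.8927  v^+=6.9873  a^+=4.1253
step 7: x_pred=3.0422  r=-4.4622  x^+=1.5786  v^+=5.8332  a^+=0.2580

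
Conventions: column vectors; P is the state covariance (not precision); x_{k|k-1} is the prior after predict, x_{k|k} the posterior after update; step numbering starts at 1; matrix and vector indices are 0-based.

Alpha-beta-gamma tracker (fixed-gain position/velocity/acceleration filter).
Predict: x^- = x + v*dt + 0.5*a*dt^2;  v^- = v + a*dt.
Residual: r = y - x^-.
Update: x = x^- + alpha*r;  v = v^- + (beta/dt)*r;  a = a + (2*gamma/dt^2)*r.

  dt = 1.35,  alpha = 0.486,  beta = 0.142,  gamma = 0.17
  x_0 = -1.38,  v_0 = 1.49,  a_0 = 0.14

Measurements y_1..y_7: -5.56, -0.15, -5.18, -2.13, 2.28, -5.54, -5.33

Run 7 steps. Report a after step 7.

a_post = 1.2509

step 1: x_pred=0.7591  r=-6.3191  x^+=-2.3120  v^+=1.0143  a^+=-1.0389
step 2: x_pred=-1.8893  r=1.7393  x^+=-1.0440  v^+=-0.2052  a^+=-0.7144
step 3: x_pred=-1.9720  r=-3.2080  x^+=-3.5311  v^+=-1.5070  a^+=-1.3129
step 4: x_pred=-6.7619  r=4.6319  x^+=-4.5108  v^+=-2.7922  a^+=-0.4487
step 5: x_pred=-8.6892  r=10.9692  x^+=-3.3582  v^+=-2.2442  a^+=1.5976
step 6: x_pred=-4.9320  r=-0.6080  x^+=-5.2275  v^+=-0.1513  a^+=1.4842
step 7: x_pred=-4.0793  r=-1.2507  x^+=-4.6871  v^+=1.7208  a^+=1.2509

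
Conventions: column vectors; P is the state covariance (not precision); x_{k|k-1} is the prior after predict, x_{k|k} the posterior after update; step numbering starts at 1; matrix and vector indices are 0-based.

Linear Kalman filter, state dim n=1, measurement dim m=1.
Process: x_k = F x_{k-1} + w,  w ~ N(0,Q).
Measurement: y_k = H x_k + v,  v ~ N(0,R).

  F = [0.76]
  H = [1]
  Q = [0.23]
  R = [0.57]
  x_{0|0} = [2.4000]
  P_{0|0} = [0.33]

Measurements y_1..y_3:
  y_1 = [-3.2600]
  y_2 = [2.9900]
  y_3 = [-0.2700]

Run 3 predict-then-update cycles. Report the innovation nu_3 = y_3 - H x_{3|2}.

step 1: x^-=[1.8240]  P^-=[0.4206]  S=[0.9906]  K=[0.4246]  nu=[-5.0840]  x^+=[-0.3346]  P^+=[0.2420]
step 2: x^-=[-0.2543]  P^-=[0.3698]  S=[0.9398]  K=[0.3935]  nu=[3.2443]  x^+=[1.0223]  P^+=[0.2243]
step 3: x^-=[0.7769]  P^-=[0.3595]  S=[0.9295]  K=[0.3868]  nu=[-1.0469]  x^+=[0.3720]  P^+=[0.2205]

innov = [-1.0469]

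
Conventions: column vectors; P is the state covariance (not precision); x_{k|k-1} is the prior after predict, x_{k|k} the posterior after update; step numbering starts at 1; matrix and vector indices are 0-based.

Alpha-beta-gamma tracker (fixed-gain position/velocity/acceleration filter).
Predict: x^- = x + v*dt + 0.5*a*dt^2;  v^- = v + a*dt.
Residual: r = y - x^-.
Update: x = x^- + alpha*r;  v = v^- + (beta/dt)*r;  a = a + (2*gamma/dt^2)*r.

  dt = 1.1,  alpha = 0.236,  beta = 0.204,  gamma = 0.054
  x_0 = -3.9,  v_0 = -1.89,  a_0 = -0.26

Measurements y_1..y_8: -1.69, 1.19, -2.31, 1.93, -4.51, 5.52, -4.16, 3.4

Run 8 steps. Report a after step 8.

step 1: x_pred=-6.1363  r=4.4463  x^+=-5.0870  v^+=-1.3514  a^+=0.1369
step 2: x_pred=-6.4907  r=7.6807  x^+=-4.6781  v^+=0.2236  a^+=0.8224
step 3: x_pred=-3.9346  r=1.6246  x^+=-3.5512  v^+=1.4295  a^+=0.9674
step 4: x_pred=-1.3935  r=3.3235  x^+=-0.6091  v^+=3.1100  a^+=1.2641
step 5: x_pred=3.5766  r=-8.0866  x^+=1.6682  v^+=3.0008  a^+=0.5423
step 6: x_pred=5.2971  r=0.2229  x^+=5.3497  v^+=3.6386  a^+=0.5622
step 7: x_pred=9.6923  r=-13.8523  x^+=6.4232  v^+=1.6880  a^+=-0.6742
step 8: x_pred=7.8721  r=-4.4721  x^+=6.8167  v^+=0.1170  a^+=-1.0734

a_post = -1.0734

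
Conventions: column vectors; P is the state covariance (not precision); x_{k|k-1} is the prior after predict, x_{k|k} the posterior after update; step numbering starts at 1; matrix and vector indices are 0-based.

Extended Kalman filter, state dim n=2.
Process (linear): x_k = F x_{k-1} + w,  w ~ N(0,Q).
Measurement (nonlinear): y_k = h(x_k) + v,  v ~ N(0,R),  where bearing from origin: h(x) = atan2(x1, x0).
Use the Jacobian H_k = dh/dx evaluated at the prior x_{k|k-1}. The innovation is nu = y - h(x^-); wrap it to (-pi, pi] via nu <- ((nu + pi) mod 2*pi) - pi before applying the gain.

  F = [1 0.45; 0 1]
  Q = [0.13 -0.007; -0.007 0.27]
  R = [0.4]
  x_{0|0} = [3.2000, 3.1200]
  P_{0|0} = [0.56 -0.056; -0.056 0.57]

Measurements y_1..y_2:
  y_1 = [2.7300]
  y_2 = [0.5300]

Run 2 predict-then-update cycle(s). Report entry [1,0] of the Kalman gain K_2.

K[1,0] = 0.2179

step 1: x^-=[4.6040, 3.1200]  P^-=[0.7550 0.1935; 0.1935 0.8400]  H_jac=[-0.1009 0.1488]  S=[0.4205]  K=[-0.1126; 0.2509]  nu=[2.1344]  x^+=[4.3636, 3.6556]  P^+=[0.7497 0.2054; 0.2054 0.8135]
step 2: x^-=[6.0086, 3.6556]  P^-=[1.2293 0.5645; 0.5645 1.0835]  H_jac=[-0.0739 0.1215]  S=[0.4126]  K=[-0.0540; 0.2179]  nu=[-0.0166]  x^+=[6.0095, 3.6520]  P^+=[1.2281 0.5693; 0.5693 1.0639]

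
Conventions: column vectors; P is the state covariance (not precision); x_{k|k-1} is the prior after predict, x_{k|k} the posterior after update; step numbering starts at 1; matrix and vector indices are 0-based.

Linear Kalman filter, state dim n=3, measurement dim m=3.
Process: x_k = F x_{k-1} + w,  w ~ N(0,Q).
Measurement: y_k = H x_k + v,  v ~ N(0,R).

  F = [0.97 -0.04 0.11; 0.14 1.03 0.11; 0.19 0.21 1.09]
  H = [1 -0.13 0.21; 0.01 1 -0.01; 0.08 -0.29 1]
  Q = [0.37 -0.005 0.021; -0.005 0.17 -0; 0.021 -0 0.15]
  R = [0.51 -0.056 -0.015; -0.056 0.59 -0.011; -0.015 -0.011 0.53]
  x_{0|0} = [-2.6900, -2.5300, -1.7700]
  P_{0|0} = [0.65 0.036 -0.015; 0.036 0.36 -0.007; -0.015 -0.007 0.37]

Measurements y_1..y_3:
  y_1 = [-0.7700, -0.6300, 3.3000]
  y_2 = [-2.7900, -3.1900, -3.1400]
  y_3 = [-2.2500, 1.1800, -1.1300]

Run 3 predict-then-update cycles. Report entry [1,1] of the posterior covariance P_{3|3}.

P_post[1,1] = 0.2657

step 1: x^-=[-2.7028, -3.1772, -2.9717]  P^-=[0.9807 0.1061 0.1732; 0.1061 0.5775 0.1370; 0.1732 0.1370 0.6224]  S=[1.5656 0.0110 0.3340; 0.0110 1.1670 -0.0367; 0.3340 -0.0367 1.1506]  K=[0.6381 0.0921 0.0097; 0.0378 0.4938 -0.0143; 0.0750 0.1286 0.5008]  nu=[2.1438, 2.5445, 5.5665]  x^+=[-1.0465, -1.9194, 0.3040]  P^+=[0.3278 0.0150 -0.0273; 0.0150 0.2899 0.0693; -0.0273 0.0693 0.2852]
step 2: x^-=[-0.9049, -2.0901, -0.2705]  P^-=[0.6748 0.0501 0.0852; 0.0501 0.5066 0.1836; 0.0852 0.1836 0.5350]  S=[1.2296 -0.0281 0.2070; -0.0281 1.0941 0.0261; 0.2070 0.0261 1.0167]  K=[0.5583 0.0653 0.0073; 0.0252 0.4619 0.0231; 0.0668 0.1544 0.4630]  nu=[-2.1000, -1.0936, -3.4032]  x^+=[-2.1735, -2.7267, -2.1554]  P^+=[0.2871 0.0041 -0.0270; 0.0041 0.2717 0.0852; -0.0270 0.0852 0.2696]
step 3: x^-=[-2.2363, -3.3499, -3.3349]  P^-=[0.6370 0.0361 0.0739; 0.0361 0.4868 0.1926; 0.0739 0.1926 0.5208]  S=[1.1894 -0.0379 0.1912; -0.0379 1.0738 0.0398; 0.1912 0.0398 0.9942]  K=[0.5453 0.0578 0.0079; 0.0202 0.4514 0.0327; 0.0650 0.1607 0.4546]  nu=[0.2512, 4.5189, 1.4123]  x^+=[-1.8271, -1.2588, -1.9504]  P^+=[0.2805 0.0004 -0.0270; 0.0004 0.2657 0.0891; -0.0270 0.0891 0.2662]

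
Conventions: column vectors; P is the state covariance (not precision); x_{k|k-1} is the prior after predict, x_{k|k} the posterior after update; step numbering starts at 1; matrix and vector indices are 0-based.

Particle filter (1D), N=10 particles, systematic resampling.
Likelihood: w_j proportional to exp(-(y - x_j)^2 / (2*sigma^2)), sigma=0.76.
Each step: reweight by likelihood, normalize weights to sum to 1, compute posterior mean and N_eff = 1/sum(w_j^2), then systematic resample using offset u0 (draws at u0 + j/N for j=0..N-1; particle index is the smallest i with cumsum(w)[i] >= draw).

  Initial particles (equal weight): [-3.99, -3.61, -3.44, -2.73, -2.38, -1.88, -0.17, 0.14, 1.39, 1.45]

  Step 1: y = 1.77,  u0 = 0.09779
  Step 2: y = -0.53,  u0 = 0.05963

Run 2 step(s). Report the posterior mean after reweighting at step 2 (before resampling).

post_mean = 1.4170

step 1: w=[0.0000, 0.0000, 0.0000, 0.0000, 0.0000, 0.0000, 0.0199, 0.0518, 0.4557, 0.4726]  mean=1.3226  Neff=2.3034  idx=[8, 8, 8, 8, 8, 9, 9, 9, 9, 9]
step 2: w=[0.1101, 0.1101, 0.1101, 0.1101, 0.1101, 0.0899, 0.0899, 0.0899, 0.0899, 0.0899]  mean=1.4170  Neff=9.8991  idx=[0, 1, 2, 3, 4, 5, 6, 7, 8, 9]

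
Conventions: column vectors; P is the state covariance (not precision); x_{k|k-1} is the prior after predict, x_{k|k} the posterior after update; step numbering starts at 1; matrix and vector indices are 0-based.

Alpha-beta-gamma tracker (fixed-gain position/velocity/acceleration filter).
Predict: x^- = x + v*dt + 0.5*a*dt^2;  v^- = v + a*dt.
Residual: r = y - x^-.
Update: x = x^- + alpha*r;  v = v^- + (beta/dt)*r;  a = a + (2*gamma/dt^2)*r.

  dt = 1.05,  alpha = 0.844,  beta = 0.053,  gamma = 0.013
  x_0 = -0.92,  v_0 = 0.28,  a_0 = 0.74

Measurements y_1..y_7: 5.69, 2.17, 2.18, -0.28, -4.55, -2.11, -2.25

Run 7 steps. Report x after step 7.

step 1: x_pred=-0.2181  r=5.9081  x^+=4.7683  v^+=1.3552  a^+=0.8793
step 2: x_pred=6.6760  r=-4.5060  x^+=2.8729  v^+=2.0511  a^+=0.7731
step 3: x_pred=5.4527  r=-3.2727  x^+=2.6905  v^+=2.6976  a^+=0.6959
step 4: x_pred=5.9066  r=-6.1866  x^+=0.6851  v^+=3.1160  a^+=0.5500
step 5: x_pred=4.2601  r=-8.8101  x^+=-3.1756  v^+=3.2488  a^+=0.3422
step 6: x_pred=0.4242  r=-2.5342  x^+=-1.7147  v^+=3.4802  a^+=0.2825
step 7: x_pred=2.0952  r=-4.3452  x^+=-1.5721  v^+=3.5574  a^+=0.1800

x_post = -1.5721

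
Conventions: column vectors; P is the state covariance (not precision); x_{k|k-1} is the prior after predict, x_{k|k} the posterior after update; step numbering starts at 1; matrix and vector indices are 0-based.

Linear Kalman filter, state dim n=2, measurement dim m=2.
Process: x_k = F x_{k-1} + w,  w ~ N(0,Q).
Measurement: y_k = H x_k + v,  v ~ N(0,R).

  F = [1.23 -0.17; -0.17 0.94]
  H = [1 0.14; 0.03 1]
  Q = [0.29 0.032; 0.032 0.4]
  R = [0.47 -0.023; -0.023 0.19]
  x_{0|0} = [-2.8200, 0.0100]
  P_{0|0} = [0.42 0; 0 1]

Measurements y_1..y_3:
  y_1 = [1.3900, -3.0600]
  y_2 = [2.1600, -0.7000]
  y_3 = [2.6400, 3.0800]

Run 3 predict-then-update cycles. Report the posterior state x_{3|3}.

step 1: x^-=[-3.4703, 0.4888]  P^-=[0.9543 -0.2156; -0.2156 1.2957]  S=[1.3893 -0.0295; -0.0295 1.4737]  K=[0.6627 -0.1136; -0.0061 0.8748]  nu=[4.7919, -3.4447]  x^+=[0.0969, -2.5535]  P^+=[0.3206 -0.0465; -0.0465 0.1677]
step 2: x^-=[0.5533, -2.4168]  P^-=[0.7993 -0.1169; -0.1169 0.5723]  S=[1.2478 -0.0363; -0.0363 0.7560]  K=[0.6248 -0.0929; -0.0076 0.7520]  nu=[1.9451, 1.7002]  x^+=[1.6105, -1.1530]  P^+=[0.3015 -0.0411; -0.0411 0.1443]
step 3: x^-=[2.1769, -1.3576]  P^-=[0.7675 -0.1028; -0.1028 0.5493]  S=[1.2195 -0.0263; -0.0263 0.7339]  K=[0.6157 -0.0866; -0.0052 0.7442]  nu=[0.6531, 4.3723]  x^+=[2.2003, 1.8927]  P^+=[0.2969 -0.0395; -0.0395 0.1427]

x_post = [2.2003, 1.8927]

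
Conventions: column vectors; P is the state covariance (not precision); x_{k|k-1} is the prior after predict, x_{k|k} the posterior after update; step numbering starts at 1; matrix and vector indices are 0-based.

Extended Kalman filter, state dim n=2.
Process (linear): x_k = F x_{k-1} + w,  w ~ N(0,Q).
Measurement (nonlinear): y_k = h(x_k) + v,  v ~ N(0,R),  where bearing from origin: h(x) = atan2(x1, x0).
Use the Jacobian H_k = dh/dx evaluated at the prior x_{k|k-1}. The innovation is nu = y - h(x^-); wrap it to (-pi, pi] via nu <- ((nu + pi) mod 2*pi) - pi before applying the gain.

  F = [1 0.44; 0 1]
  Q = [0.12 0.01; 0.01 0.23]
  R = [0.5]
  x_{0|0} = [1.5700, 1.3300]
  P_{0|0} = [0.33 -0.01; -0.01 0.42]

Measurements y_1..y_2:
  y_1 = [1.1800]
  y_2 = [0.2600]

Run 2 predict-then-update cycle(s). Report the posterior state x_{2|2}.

step 1: x^-=[2.1552, 1.3300]  P^-=[0.5225 0.1848; 0.1848 0.6500]  H_jac=[-0.2074 0.3360]  S=[0.5701]  K=[-0.0811; 0.3159]  nu=[0.6271]  x^+=[2.1043, 1.5281]  P^+=[0.5188 0.1994; 0.1994 0.5931]
step 2: x^-=[2.7767, 1.5281]  P^-=[0.9291 0.4704; 0.4704 0.8231]  H_jac=[-0.1521 0.2764]  S=[0.5448]  K=[-0.0208; 0.2863]  nu=[-0.2431]  x^+=[2.7817, 1.4585]  P^+=[0.9288 0.4736; 0.4736 0.7785]

x_post = [2.7817, 1.4585]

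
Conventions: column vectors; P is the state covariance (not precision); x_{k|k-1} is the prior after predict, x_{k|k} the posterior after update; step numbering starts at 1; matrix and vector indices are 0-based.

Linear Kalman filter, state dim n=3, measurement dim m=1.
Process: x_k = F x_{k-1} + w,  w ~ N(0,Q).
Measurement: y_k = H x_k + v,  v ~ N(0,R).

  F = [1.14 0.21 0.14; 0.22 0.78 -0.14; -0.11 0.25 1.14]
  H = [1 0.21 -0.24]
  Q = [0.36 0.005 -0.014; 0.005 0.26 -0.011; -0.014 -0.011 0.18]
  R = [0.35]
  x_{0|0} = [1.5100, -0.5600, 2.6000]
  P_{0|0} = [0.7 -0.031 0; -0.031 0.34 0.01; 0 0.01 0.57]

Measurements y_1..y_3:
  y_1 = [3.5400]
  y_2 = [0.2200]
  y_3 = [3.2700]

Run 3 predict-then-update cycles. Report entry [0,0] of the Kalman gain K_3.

step 1: x^-=[1.9678, -0.4686, 2.6579]  P^-=[1.2816 0.1969 0.0017; 0.1969 0.4991 -0.0431; 0.0017 -0.0431 0.9579]  S=[1.7951]  K=[0.7368; 0.1738; -0.1322]  nu=[2.3085]  x^+=[3.6687, -0.0673, 2.3527]  P^+=[0.3072 -0.0330 0.1765; -0.0330 0.4448 -0.0019; 0.1765 -0.0019 0.9265]
step 2: x^-=[4.4975, 0.4252, 2.2617]  P^-=[0.8374 0.0830 0.3362; 0.0830 0.5419 -0.0332; 0.3362 -0.0332 1.3721]  S=[1.1671]  K=[0.6633; 0.1754; -0.0001]  nu=[-3.8240]  x^+=[1.9612, -0.2455, 2.2620]  P^+=[0.3239 -0.0528 0.3362; -0.0528 0.5060 -0.0331; 0.3362 -0.0331 1.3721]
step 3: x^-=[2.5009, -0.0767, 2.3015]  P^-=[0.9103 0.0469 0.5998; 0.0469 0.5788 -0.0763; 0.5998 -0.0763 1.8984]  S=[1.1346]  K=[0.6841; 0.1646; 0.1130]  nu=[1.3376]  x^+=[3.4159, 0.1434, 2.4526]  P^+=[0.3793 -0.0809 0.5121; -0.0809 0.5481 -0.0974; 0.5121 -0.0974 1.8840]

K[0,0] = 0.6841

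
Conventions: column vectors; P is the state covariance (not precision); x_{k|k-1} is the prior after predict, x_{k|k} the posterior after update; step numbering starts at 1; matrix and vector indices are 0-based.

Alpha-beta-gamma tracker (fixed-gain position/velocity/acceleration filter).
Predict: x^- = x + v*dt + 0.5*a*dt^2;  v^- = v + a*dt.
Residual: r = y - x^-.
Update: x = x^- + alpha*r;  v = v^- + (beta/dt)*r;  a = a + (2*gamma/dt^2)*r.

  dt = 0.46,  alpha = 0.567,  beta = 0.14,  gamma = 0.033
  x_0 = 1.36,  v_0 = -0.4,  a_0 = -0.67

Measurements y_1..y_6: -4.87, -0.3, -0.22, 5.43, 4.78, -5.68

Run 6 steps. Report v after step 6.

v_post = -0.3034

step 1: x_pred=1.1051  r=-5.9751  x^+=-2.2828  v^+=-2.5267  a^+=-2.5337
step 2: x_pred=-3.7131  r=3.4131  x^+=-1.7779  v^+=-2.6534  a^+=-1.4691
step 3: x_pred=-3.1539  r=2.9339  x^+=-1.4904  v^+=-2.4363  a^+=-0.5540
step 4: x_pred=-2.6697  r=8.0997  x^+=1.9228  v^+=-0.2260  a^+=1.9724
step 5: x_pred=2.0275  r=2.7525  x^+=3.5882  v^+=1.5190  a^+=2.8309
step 6: x_pred=4.5864  r=-10.2664  x^+=-1.2346  v^+=-0.3034  a^+=-0.3713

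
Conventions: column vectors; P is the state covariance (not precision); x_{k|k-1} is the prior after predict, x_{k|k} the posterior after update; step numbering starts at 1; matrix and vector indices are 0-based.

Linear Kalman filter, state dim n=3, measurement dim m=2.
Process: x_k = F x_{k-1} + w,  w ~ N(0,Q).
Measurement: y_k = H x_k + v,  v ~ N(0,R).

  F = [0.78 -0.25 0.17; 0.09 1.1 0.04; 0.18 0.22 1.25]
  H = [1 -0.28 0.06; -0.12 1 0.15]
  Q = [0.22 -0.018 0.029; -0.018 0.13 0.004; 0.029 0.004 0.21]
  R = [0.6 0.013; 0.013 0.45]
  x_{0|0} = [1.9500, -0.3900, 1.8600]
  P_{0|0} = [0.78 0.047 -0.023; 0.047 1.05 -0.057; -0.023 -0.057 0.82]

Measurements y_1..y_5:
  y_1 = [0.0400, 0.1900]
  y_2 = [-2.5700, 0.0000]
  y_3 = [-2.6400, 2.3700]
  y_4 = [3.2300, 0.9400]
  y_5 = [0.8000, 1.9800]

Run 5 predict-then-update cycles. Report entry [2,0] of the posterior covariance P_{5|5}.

step 1: x^-=[1.9347, -0.1791, 2.5902]  P^-=[0.7643 -0.2183 0.2535; -0.2183 1.4123 0.2403; 0.2535 0.2403 1.5294]  S=[1.6251 -0.6455; -0.6455 2.0230]  K=[0.5312 0.0350; -0.0908 0.6999; 0.2947 0.3112]  nu=[-2.1003, 0.2127]  x^+=[0.8265, 0.1605, 2.0376]  P^+=[0.3273 0.0484 0.0905; 0.0484 0.3259 -0.0419; 0.0905 -0.0419 1.3107]
step 2: x^-=[0.9509, 0.3324, 2.7310]  P^-=[0.4861 -0.0385 0.4442; -0.0385 0.5356 0.1171; 0.4442 0.1171 2.3059]  S=[1.2073 -0.1488; -0.1488 1.0728]  K=[0.4376 0.0325; -0.0877 0.5077; 0.5112 0.4528]  nu=[-3.5917, -0.6279]  x^+=[-0.6413, 0.3286, 0.6107]  P^+=[0.2579 0.0227 0.1903; 0.0227 0.2365 -0.0427; 0.1903 -0.0427 1.8394]
step 3: x^-=[-0.4785, 0.3282, 0.7203]  P^-=[0.4901 -0.0321 0.6490; -0.0321 0.4233 0.1260; 0.6490 0.1260 3.1678]  S=[1.2263 -0.0741; -0.0741 0.9738]  K=[0.4412 0.0402; -0.0894 0.4513; 0.6911 0.5900]  nu=[-2.1128, 1.8763]  x^+=[-1.3353, 1.3638, 0.3671]  P^+=[0.2525 0.0131 0.2734; 0.0131 0.2092 -0.0382; 0.2734 -0.0382 2.3036]
step 4: x^-=[-1.3201, 1.3947, 0.5186]  P^-=[0.5239 -0.0253 0.8296; -0.0253 0.3901 0.1565; 0.8296 0.1565 3.9306]  S=[1.2771 -0.0285; -0.0285 0.9592]  K=[0.4559 0.0514; -0.0883 0.4317; 0.8155 0.6984]  nu=[4.9095, -0.6909]  x^+=[0.8827, 0.6630, 4.0399]  P^+=[0.2573 0.0103 0.3306; 0.0103 0.1992 -0.0324; 0.3306 -0.0324 2.6460]
step 5: x^-=[1.2095, 0.9703, 5.3547]  P^-=[0.5518 -0.0184 0.9591; -0.0184 0.3789 0.1857; 0.9591 0.1857 4.4941]  S=[1.3169 0.0024; 0.0024 0.9636]  K=[0.4665 0.0603; -0.0869 0.4247; 0.8922 0.7707]  nu=[-0.4591, 0.3517]  x^+=[1.0165, 1.1595, 5.2160]  P^+=[0.2615 0.0098 0.3652; 0.0098 0.1954 -0.0283; 0.3652 -0.0283 2.8703]

P_post[2,0] = 0.3652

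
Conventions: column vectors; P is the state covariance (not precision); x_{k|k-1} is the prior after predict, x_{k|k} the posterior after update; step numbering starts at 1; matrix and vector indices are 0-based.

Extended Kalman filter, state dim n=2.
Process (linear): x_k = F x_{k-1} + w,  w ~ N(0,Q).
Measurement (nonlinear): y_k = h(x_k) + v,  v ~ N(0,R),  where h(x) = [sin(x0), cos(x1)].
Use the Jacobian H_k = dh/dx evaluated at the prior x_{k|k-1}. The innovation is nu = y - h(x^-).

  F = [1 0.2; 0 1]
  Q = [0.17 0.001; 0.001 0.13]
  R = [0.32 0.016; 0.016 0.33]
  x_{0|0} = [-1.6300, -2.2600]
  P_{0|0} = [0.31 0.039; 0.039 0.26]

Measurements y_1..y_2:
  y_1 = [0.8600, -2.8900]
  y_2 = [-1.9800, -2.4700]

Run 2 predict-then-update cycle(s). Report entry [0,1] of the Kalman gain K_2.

step 1: x^-=[-2.0820, -2.2600]  P^-=[0.5060 0.0920; 0.0920 0.3900]  H_jac=[-0.4892 0.0000; 0.0000 0.7718]  S=[0.4411 -0.0187; -0.0187 0.5623]  K=[-0.5566 0.1077; -0.0794 0.5326]  nu=[1.7322, -2.2541]  x^+=[-3.2890, -3.5982]  P^+=[0.3606 0.0345; 0.0345 0.2261]
step 2: x^-=[-4.0086, -3.5982]  P^-=[0.5534 0.0807; 0.0807 0.3561]  H_jac=[-0.6471 0.0000; 0.0000 -0.4409]  S=[0.5517 0.0390; 0.0390 0.3992]  K=[-0.6472 -0.0259; -0.0673 -0.3867]  nu=[-2.7424, -1.5724]  x^+=[-2.1929, -2.8054]  P^+=[0.3207 0.0429; 0.0429 0.2919]

K[0,1] = -0.0259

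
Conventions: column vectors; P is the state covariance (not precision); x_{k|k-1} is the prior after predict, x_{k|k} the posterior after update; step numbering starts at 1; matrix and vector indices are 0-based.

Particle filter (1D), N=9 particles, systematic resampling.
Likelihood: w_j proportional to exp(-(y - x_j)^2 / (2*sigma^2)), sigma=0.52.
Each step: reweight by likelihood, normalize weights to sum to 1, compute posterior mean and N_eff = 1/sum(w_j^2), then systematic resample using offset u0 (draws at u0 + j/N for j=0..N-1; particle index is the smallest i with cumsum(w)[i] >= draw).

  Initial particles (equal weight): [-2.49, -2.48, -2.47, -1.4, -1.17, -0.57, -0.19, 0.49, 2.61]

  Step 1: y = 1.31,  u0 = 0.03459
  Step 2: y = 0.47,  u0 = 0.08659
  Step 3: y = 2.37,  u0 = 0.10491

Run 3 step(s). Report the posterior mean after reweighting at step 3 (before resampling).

post_mean = 0.4900

step 1: w=[0.0000, 0.0000, 0.0000, 0.0000, 0.0000, 0.0042, 0.0446, 0.8254, 0.1257]  mean=0.7218  Neff=1.4303  idx=[6, 7, 7, 7, 7, 7, 7, 7, 8]
step 2: w=[0.0600, 0.1343, 0.1343, 0.1343, 0.1343, 0.1343, 0.1343, 0.1343, 0.0000]  mean=0.4492  Neff=7.7033  idx=[1, 2, 2, 3, 4, 5, 6, 6, 7]
step 3: w=[0.1111, 0.1111, 0.1111, 0.1111, 0.1111, 0.1111, 0.1111, 0.1111, 0.1111]  mean=0.4900  Neff=9.0000  idx=[0, 1, 2, 3, 4, 5, 6, 7, 8]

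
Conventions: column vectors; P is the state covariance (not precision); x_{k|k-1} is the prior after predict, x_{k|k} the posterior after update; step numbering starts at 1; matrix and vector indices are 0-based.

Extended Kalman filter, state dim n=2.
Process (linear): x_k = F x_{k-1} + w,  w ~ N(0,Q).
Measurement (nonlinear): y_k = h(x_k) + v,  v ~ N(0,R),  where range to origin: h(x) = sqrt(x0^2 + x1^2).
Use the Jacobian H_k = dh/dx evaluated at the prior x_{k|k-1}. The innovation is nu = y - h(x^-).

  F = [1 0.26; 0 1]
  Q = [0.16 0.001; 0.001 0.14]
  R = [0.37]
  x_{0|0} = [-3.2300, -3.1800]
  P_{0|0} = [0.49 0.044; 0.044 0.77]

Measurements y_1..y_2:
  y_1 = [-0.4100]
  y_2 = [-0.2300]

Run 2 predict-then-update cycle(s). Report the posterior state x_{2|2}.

step 1: x^-=[-4.0568, -3.1800]  P^-=[0.7249 0.2452; 0.2452 0.9100]  H_jac=[-0.7870 -0.6169]  S=[1.4035]  K=[-0.5143; -0.5375]  nu=[-5.5646]  x^+=[-1.1949, -0.1890]  P^+=[0.3537 -0.1428; -0.1428 0.5045]
step 2: x^-=[-1.2440, -0.1890]  P^-=[0.4736 -0.0106; -0.0106 0.6445]  H_jac=[-0.9887 -0.1502]  S=[0.8443]  K=[-0.5527; -0.1022]  nu=[-1.4883]  x^+=[-0.4215, -0.0368]  P^+=[0.2157 -0.0583; -0.0583 0.6357]

x_post = [-0.4215, -0.0368]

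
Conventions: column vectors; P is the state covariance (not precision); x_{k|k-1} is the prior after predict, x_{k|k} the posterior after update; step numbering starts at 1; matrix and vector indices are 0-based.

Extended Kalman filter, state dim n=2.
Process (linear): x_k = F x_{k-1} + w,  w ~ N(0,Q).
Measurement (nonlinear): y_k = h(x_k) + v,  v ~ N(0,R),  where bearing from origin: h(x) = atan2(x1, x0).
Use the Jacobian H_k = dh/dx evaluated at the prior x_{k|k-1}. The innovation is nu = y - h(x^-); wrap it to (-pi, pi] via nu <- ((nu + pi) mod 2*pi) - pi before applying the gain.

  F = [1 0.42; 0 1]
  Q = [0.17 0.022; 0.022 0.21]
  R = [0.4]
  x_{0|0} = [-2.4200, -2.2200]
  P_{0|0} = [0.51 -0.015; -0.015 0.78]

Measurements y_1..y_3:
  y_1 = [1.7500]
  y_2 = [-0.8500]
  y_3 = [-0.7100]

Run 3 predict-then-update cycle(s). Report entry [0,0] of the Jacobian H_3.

step 1: x^-=[-3.3524, -2.2200]  P^-=[0.8050 0.3346; 0.3346 0.9900]  H_jac=[0.1373 -0.2074]  S=[0.4387]  K=[0.0938; -0.3632]  nu=[-1.9765]  x^+=[-3.5378, -1.5021]  P^+=[0.8011 0.3495; 0.3495 0.9321]
step 2: x^-=[-4.1687, -1.5021]  P^-=[1.4292 0.7630; 0.7630 1.1421]  H_jac=[0.0765 -0.2123]  S=[0.4351]  K=[-0.1211; -0.4232]  nu=[1.9457]  x^+=[-4.4043, -2.3255]  P^+=[1.4228 0.7408; 0.7408 1.0642]
step 3: x^-=[-5.3810, -2.3255]  P^-=[2.4028 1.2097; 1.2097 1.2742]  H_jac=[0.0677 -0.1566]  S=[0.4166]  K=[-0.0644; -0.2824]  nu=[2.0237]  x^+=[-5.5113, -2.8971]  P^+=[2.4010 1.2021; 1.2021 1.2410]

H_jac[0,0] = 0.0677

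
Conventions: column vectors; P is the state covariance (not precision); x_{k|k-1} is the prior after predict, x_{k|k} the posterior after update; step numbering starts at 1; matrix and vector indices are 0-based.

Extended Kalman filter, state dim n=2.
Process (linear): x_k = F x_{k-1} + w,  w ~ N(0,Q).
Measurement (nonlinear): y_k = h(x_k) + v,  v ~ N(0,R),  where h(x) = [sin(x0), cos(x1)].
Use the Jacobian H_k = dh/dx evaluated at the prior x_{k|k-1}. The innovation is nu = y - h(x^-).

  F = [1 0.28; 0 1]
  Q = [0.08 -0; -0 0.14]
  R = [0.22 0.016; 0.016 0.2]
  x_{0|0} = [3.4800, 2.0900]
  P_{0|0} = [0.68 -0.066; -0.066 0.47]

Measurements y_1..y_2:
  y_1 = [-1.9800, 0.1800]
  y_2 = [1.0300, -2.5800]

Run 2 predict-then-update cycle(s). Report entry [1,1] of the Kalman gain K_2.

K[1,1] = -0.6142

step 1: x^-=[4.0652, 2.0900]  P^-=[0.7599 0.0656; 0.0656 0.6100]  H_jac=[-0.6029 0.0000; 0.0000 -0.8682]  S=[0.4963 0.0503; 0.0503 0.6598]  K=[-0.9216 -0.0160; 0.0017 -0.8028]  nu=[-1.1822, 0.6762]  x^+=[5.1440, 1.5451]  P^+=[0.3367 0.0207; 0.0207 0.1849]
step 2: x^-=[5.5766, 1.5451]  P^-=[0.4428 0.0724; 0.0724 0.3249]  H_jac=[0.7606 0.0000; 0.0000 -0.9997]  S=[0.4761 -0.0391; -0.0391 0.5247]  K=[0.7002 -0.0859; 0.0653 -0.6142]  nu=[1.6792, -2.6057]  x^+=[6.9762, 3.2551]  P^+=[0.2007 0.0060; 0.0060 0.1218]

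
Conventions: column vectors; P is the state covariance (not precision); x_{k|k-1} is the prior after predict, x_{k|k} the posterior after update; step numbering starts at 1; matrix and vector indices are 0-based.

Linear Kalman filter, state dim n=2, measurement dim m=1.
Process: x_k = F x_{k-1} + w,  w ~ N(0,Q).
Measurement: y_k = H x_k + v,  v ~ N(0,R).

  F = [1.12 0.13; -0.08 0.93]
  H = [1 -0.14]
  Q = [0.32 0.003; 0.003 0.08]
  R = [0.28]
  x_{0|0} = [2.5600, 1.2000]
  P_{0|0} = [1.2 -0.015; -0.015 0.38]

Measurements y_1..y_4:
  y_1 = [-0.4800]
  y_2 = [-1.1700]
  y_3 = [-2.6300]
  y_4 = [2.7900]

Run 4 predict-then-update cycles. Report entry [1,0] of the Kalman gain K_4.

step 1: x^-=[3.0232, 0.9112]  P^-=[1.8273 -0.0740; -0.0740 0.4186]  S=[2.1363]  K=[0.8602; -0.0621]  nu=[-3.3756]  x^+=[0.1194, 1.1208]  P^+=[0.2465 0.0401; 0.0401 0.4103]
step 2: x^-=[0.2794, 1.0328]  P^-=[0.6478 0.0718; 0.0718 0.4305]  S=[0.9161]  K=[0.6961; 0.0126]  nu=[-1.3048]  x^+=[-0.6289, 1.0163]  P^+=[0.2038 0.0638; 0.0638 0.4304]
step 3: x^-=[-0.5723, 0.9955]  P^-=[0.6016 0.1025; 0.1025 0.4440]  S=[0.8615]  K=[0.6816; 0.0469]  nu=[-1.9184]  x^+=[-1.8798, 0.9056]  P^+=[0.2013 0.0750; 0.0750 0.4421]
step 4: x^-=[-1.9876, 0.9926]  P^-=[0.6019 0.1158; 0.1158 0.4525]  S=[0.8583]  K=[0.6823; 0.0611]  nu=[4.9166]  x^+=[1.3672, 1.2929]  P^+=[0.2023 0.0800; 0.0800 0.4493]

K[1,0] = 0.0611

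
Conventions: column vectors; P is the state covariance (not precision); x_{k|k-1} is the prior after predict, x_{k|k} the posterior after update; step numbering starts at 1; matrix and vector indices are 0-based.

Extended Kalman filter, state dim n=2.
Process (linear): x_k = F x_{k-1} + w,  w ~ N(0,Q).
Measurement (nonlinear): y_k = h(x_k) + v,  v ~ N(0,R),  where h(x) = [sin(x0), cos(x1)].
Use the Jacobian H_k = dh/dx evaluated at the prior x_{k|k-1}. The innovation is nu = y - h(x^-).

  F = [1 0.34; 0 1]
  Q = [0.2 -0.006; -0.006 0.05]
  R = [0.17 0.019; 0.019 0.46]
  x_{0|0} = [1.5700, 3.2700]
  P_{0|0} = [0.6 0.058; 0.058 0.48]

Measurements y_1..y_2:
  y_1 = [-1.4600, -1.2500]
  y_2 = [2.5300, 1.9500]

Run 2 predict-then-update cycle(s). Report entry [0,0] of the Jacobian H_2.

H_jac[0,0] = 0.7918

step 1: x^-=[2.6818, 3.2700]  P^-=[0.8949 0.2152; 0.2152 0.5300]  H_jac=[-0.8961 0.0000; 0.0000 0.1281]  S=[0.8887 -0.0057; -0.0057 0.4687]  K=[-0.9021 0.0478; -0.2161 0.1422]  nu=[-1.9038, -0.2582]  x^+=[4.3869, 3.6447]  P^+=[0.1701 0.0380; 0.0380 0.4787]
step 2: x^-=[5.6261, 3.6447]  P^-=[0.4513 0.1947; 0.1947 0.5287]  H_jac=[0.7918 0.0000; 0.0000 0.4821]  S=[0.4529 0.0933; 0.0933 0.5829]  K=[0.7815 0.0359; 0.2589 0.3958]  nu=[3.1408, 2.8261]  x^+=[8.1822, 5.5764]  P^+=[0.1687 0.0651; 0.0651 0.3879]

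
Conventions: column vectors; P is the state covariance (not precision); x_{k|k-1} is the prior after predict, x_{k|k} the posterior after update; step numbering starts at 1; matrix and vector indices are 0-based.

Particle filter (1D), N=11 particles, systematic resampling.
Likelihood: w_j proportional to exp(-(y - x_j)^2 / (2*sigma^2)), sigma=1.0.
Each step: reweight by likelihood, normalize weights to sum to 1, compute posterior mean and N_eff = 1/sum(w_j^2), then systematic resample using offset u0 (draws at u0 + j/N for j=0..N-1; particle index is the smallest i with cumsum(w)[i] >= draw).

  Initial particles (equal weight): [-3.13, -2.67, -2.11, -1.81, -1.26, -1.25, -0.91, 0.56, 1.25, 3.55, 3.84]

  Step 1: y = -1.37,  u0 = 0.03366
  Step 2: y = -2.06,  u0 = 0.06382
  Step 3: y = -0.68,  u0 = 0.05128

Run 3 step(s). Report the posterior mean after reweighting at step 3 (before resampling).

post_mean = -1.3894

step 1: w=[0.0395, 0.0798, 0.1412, 0.1686, 0.1846, 0.1844, 0.1671, 0.0288, 0.0060, 0.0000, 0.0000]  mean=-1.5312  Neff=6.5292  idx=[0, 2, 2, 3, 3, 4, 4, 5, 5, 6, 6]
step 2: w=[0.0670, 0.1185, 0.1185, 0.1150, 0.1150, 0.0862, 0.0862, 0.0855, 0.0855, 0.0613, 0.0613]  mean=-1.6687  Neff=10.4129  idx=[0, 1, 2, 3, 4, 4, 5, 6, 7, 9, 10]
step 3: w=[0.0073, 0.0526, 0.0526, 0.0772, 0.0772, 0.0772, 0.1235, 0.1235, 0.1242, 0.1423, 0.1423]  mean=-1.3894  Neff=9.0958  idx=[1, 3, 4, 5, 6, 7, 8, 8, 9, 10, 10]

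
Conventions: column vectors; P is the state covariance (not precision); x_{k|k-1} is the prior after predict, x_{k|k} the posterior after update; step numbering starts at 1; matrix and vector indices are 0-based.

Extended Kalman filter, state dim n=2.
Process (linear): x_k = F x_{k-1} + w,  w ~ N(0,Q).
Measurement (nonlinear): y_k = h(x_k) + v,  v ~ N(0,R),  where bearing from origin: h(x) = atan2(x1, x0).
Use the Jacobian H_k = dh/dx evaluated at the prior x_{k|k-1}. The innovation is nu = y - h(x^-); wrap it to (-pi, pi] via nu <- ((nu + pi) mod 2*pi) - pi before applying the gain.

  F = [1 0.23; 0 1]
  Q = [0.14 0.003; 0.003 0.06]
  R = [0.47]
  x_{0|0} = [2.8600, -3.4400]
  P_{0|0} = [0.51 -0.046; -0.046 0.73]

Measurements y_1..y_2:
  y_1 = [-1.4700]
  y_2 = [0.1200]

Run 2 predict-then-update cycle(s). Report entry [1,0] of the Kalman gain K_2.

K[1,0] = 0.2468

step 1: x^-=[2.0688, -3.4400]  P^-=[0.6675 0.1249; 0.1249 0.7900]  H_jac=[0.2135 0.1284]  S=[0.5203]  K=[0.3047; 0.2462]  nu=[-0.4406]  x^+=[1.9345, -3.5485]  P^+=[0.6192 0.0859; 0.0859 0.7585]
step 2: x^-=[1.1184, -3.5485]  P^-=[0.8388 0.2633; 0.2633 0.8185]  H_jac=[0.2563 0.0808]  S=[0.5414]  K=[0.4365; 0.2468]  nu=[1.3855]  x^+=[1.7231, -3.2065]  P^+=[0.7356 0.2050; 0.2050 0.7855]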